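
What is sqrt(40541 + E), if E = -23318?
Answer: sqrt(17223) ≈ 131.24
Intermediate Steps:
sqrt(40541 + E) = sqrt(40541 - 23318) = sqrt(17223)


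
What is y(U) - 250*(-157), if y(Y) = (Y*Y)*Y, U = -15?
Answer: 35875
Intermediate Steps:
y(Y) = Y**3 (y(Y) = Y**2*Y = Y**3)
y(U) - 250*(-157) = (-15)**3 - 250*(-157) = -3375 + 39250 = 35875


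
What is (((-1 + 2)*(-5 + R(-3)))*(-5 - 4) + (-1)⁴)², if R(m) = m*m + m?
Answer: 64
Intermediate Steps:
R(m) = m + m² (R(m) = m² + m = m + m²)
(((-1 + 2)*(-5 + R(-3)))*(-5 - 4) + (-1)⁴)² = (((-1 + 2)*(-5 - 3*(1 - 3)))*(-5 - 4) + (-1)⁴)² = ((1*(-5 - 3*(-2)))*(-9) + 1)² = ((1*(-5 + 6))*(-9) + 1)² = ((1*1)*(-9) + 1)² = (1*(-9) + 1)² = (-9 + 1)² = (-8)² = 64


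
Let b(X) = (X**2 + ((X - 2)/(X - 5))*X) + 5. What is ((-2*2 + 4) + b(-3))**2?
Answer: 9409/64 ≈ 147.02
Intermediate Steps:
b(X) = 5 + X**2 + X*(-2 + X)/(-5 + X) (b(X) = (X**2 + ((-2 + X)/(-5 + X))*X) + 5 = (X**2 + X*(-2 + X)/(-5 + X)) + 5 = 5 + X**2 + X*(-2 + X)/(-5 + X))
((-2*2 + 4) + b(-3))**2 = ((-2*2 + 4) + (-25 + (-3)**3 - 4*(-3)**2 + 3*(-3))/(-5 - 3))**2 = ((-4 + 4) + (-25 - 27 - 4*9 - 9)/(-8))**2 = (0 - (-25 - 27 - 36 - 9)/8)**2 = (0 - 1/8*(-97))**2 = (0 + 97/8)**2 = (97/8)**2 = 9409/64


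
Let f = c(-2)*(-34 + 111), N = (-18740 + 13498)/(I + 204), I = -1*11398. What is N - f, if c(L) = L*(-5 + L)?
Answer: -6030945/5597 ≈ -1077.5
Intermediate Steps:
I = -11398
N = 2621/5597 (N = (-18740 + 13498)/(-11398 + 204) = -5242/(-11194) = -5242*(-1/11194) = 2621/5597 ≈ 0.46829)
f = 1078 (f = (-2*(-5 - 2))*(-34 + 111) = -2*(-7)*77 = 14*77 = 1078)
N - f = 2621/5597 - 1*1078 = 2621/5597 - 1078 = -6030945/5597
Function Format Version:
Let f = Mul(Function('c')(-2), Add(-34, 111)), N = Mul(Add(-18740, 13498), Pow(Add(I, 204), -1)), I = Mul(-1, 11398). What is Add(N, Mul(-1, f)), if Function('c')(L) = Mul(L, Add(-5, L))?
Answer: Rational(-6030945, 5597) ≈ -1077.5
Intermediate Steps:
I = -11398
N = Rational(2621, 5597) (N = Mul(Add(-18740, 13498), Pow(Add(-11398, 204), -1)) = Mul(-5242, Pow(-11194, -1)) = Mul(-5242, Rational(-1, 11194)) = Rational(2621, 5597) ≈ 0.46829)
f = 1078 (f = Mul(Mul(-2, Add(-5, -2)), Add(-34, 111)) = Mul(Mul(-2, -7), 77) = Mul(14, 77) = 1078)
Add(N, Mul(-1, f)) = Add(Rational(2621, 5597), Mul(-1, 1078)) = Add(Rational(2621, 5597), -1078) = Rational(-6030945, 5597)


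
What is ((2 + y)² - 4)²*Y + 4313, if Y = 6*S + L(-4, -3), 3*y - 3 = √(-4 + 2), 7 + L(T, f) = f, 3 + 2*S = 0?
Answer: 326534/81 - 3268*I*√2/9 ≈ 4031.3 - 513.52*I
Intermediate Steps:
S = -3/2 (S = -3/2 + (½)*0 = -3/2 + 0 = -3/2 ≈ -1.5000)
L(T, f) = -7 + f
y = 1 + I*√2/3 (y = 1 + √(-4 + 2)/3 = 1 + √(-2)/3 = 1 + (I*√2)/3 = 1 + I*√2/3 ≈ 1.0 + 0.4714*I)
Y = -19 (Y = 6*(-3/2) + (-7 - 3) = -9 - 10 = -19)
((2 + y)² - 4)²*Y + 4313 = ((2 + (1 + I*√2/3))² - 4)²*(-19) + 4313 = ((3 + I*√2/3)² - 4)²*(-19) + 4313 = (-4 + (3 + I*√2/3)²)²*(-19) + 4313 = -19*(-4 + (3 + I*√2/3)²)² + 4313 = 4313 - 19*(-4 + (3 + I*√2/3)²)²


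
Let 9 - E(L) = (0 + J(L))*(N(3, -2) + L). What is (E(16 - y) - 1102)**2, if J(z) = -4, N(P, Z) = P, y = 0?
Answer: 1034289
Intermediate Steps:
E(L) = 21 + 4*L (E(L) = 9 - (0 - 4)*(3 + L) = 9 - (-4)*(3 + L) = 9 - (-12 - 4*L) = 9 + (12 + 4*L) = 21 + 4*L)
(E(16 - y) - 1102)**2 = ((21 + 4*(16 - 1*0)) - 1102)**2 = ((21 + 4*(16 + 0)) - 1102)**2 = ((21 + 4*16) - 1102)**2 = ((21 + 64) - 1102)**2 = (85 - 1102)**2 = (-1017)**2 = 1034289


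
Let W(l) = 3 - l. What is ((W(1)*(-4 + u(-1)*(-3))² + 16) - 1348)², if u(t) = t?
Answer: 1768900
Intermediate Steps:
((W(1)*(-4 + u(-1)*(-3))² + 16) - 1348)² = (((3 - 1*1)*(-4 - 1*(-3))² + 16) - 1348)² = (((3 - 1)*(-4 + 3)² + 16) - 1348)² = ((2*(-1)² + 16) - 1348)² = ((2*1 + 16) - 1348)² = ((2 + 16) - 1348)² = (18 - 1348)² = (-1330)² = 1768900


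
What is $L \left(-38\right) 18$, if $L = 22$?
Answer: $-15048$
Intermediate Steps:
$L \left(-38\right) 18 = 22 \left(-38\right) 18 = \left(-836\right) 18 = -15048$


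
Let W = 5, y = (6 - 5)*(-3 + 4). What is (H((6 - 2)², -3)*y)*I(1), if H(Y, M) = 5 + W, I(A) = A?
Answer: 10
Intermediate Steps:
y = 1 (y = 1*1 = 1)
H(Y, M) = 10 (H(Y, M) = 5 + 5 = 10)
(H((6 - 2)², -3)*y)*I(1) = (10*1)*1 = 10*1 = 10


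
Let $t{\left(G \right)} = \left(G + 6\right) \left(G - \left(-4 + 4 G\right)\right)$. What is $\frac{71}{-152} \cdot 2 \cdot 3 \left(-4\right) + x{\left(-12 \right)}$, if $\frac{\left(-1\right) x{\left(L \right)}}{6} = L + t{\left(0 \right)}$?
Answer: $- \frac{1155}{19} \approx -60.789$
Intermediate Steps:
$t{\left(G \right)} = \left(4 - 3 G\right) \left(6 + G\right)$ ($t{\left(G \right)} = \left(6 + G\right) \left(G - \left(-4 + 4 G\right)\right) = \left(6 + G\right) \left(4 - 3 G\right) = \left(4 - 3 G\right) \left(6 + G\right)$)
$x{\left(L \right)} = -144 - 6 L$ ($x{\left(L \right)} = - 6 \left(L - \left(-24 + 3 \cdot 0^{2}\right)\right) = - 6 \left(L + \left(24 + 0 - 0\right)\right) = - 6 \left(L + \left(24 + 0 + 0\right)\right) = - 6 \left(L + 24\right) = - 6 \left(24 + L\right) = -144 - 6 L$)
$\frac{71}{-152} \cdot 2 \cdot 3 \left(-4\right) + x{\left(-12 \right)} = \frac{71}{-152} \cdot 2 \cdot 3 \left(-4\right) - 72 = 71 \left(- \frac{1}{152}\right) 6 \left(-4\right) + \left(-144 + 72\right) = \left(- \frac{71}{152}\right) \left(-24\right) - 72 = \frac{213}{19} - 72 = - \frac{1155}{19}$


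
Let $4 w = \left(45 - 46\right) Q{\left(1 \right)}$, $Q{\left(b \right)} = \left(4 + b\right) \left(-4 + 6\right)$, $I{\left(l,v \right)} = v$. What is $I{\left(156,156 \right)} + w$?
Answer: $\frac{307}{2} \approx 153.5$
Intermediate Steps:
$Q{\left(b \right)} = 8 + 2 b$ ($Q{\left(b \right)} = \left(4 + b\right) 2 = 8 + 2 b$)
$w = - \frac{5}{2}$ ($w = \frac{\left(45 - 46\right) \left(8 + 2 \cdot 1\right)}{4} = \frac{\left(-1\right) \left(8 + 2\right)}{4} = \frac{\left(-1\right) 10}{4} = \frac{1}{4} \left(-10\right) = - \frac{5}{2} \approx -2.5$)
$I{\left(156,156 \right)} + w = 156 - \frac{5}{2} = \frac{307}{2}$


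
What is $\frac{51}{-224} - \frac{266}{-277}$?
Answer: $\frac{45457}{62048} \approx 0.73261$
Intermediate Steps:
$\frac{51}{-224} - \frac{266}{-277} = 51 \left(- \frac{1}{224}\right) - - \frac{266}{277} = - \frac{51}{224} + \frac{266}{277} = \frac{45457}{62048}$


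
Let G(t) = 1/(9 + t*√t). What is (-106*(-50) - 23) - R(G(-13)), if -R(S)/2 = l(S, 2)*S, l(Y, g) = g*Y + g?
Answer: 7*(-797578*I + 88205*√13)/(-1058*I + 117*√13) ≈ 5277.0 + 0.082954*I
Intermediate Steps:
G(t) = 1/(9 + t^(3/2))
l(Y, g) = g + Y*g (l(Y, g) = Y*g + g = g + Y*g)
R(S) = -2*S*(2 + 2*S) (R(S) = -2*2*(1 + S)*S = -2*(2 + 2*S)*S = -2*S*(2 + 2*S))
(-106*(-50) - 23) - R(G(-13)) = (-106*(-50) - 23) - (-4)*(1 + 1/(9 + (-13)^(3/2)))/(9 + (-13)^(3/2)) = (5300 - 23) - (-4)*(1 + 1/(9 - 13*I*√13))/(9 - 13*I*√13) = 5277 + 4*(1 + 1/(9 - 13*I*√13))/(9 - 13*I*√13)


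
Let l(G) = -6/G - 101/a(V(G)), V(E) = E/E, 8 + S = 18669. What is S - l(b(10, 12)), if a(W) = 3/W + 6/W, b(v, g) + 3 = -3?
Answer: 168041/9 ≈ 18671.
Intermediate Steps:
S = 18661 (S = -8 + 18669 = 18661)
b(v, g) = -6 (b(v, g) = -3 - 3 = -6)
V(E) = 1
a(W) = 9/W
l(G) = -101/9 - 6/G (l(G) = -6/G - 101/(9/1) = -6/G - 101/(9*1) = -6/G - 101/9 = -101/9 - 6/G)
S - l(b(10, 12)) = 18661 - (-101/9 - 6/(-6)) = 18661 - (-101/9 - 6*(-⅙)) = 18661 - (-101/9 + 1) = 18661 - 1*(-92/9) = 18661 + 92/9 = 168041/9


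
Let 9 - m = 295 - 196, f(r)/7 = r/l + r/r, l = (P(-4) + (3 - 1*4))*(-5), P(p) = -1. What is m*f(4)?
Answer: -882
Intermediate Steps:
l = 10 (l = (-1 + (3 - 1*4))*(-5) = (-1 + (3 - 4))*(-5) = (-1 - 1)*(-5) = -2*(-5) = 10)
f(r) = 7 + 7*r/10 (f(r) = 7*(r/10 + r/r) = 7*(r*(⅒) + 1) = 7*(r/10 + 1) = 7*(1 + r/10) = 7 + 7*r/10)
m = -90 (m = 9 - (295 - 196) = 9 - 1*99 = 9 - 99 = -90)
m*f(4) = -90*(7 + (7/10)*4) = -90*(7 + 14/5) = -90*49/5 = -882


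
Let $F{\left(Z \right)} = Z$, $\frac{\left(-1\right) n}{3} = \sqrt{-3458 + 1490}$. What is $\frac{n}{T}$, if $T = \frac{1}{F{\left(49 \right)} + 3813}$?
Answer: $- 46344 i \sqrt{123} \approx - 5.1398 \cdot 10^{5} i$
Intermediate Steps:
$n = - 12 i \sqrt{123}$ ($n = - 3 \sqrt{-3458 + 1490} = - 3 \sqrt{-1968} = - 3 \cdot 4 i \sqrt{123} = - 12 i \sqrt{123} \approx - 133.09 i$)
$T = \frac{1}{3862}$ ($T = \frac{1}{49 + 3813} = \frac{1}{3862} \approx 0.00025893$)
$\frac{n}{T} = - 12 i \sqrt{123} \frac{1}{\frac{1}{3862}} = - 12 i \sqrt{123} \cdot 3862 = - 46344 i \sqrt{123}$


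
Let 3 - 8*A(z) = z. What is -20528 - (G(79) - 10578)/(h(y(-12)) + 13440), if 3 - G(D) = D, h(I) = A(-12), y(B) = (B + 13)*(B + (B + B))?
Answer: -2207393248/107535 ≈ -20527.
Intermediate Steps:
A(z) = 3/8 - z/8
y(B) = 3*B*(13 + B) (y(B) = (13 + B)*(B + 2*B) = (13 + B)*(3*B) = 3*B*(13 + B))
h(I) = 15/8 (h(I) = 3/8 - ⅛*(-12) = 3/8 + 3/2 = 15/8)
G(D) = 3 - D
-20528 - (G(79) - 10578)/(h(y(-12)) + 13440) = -20528 - ((3 - 1*79) - 10578)/(15/8 + 13440) = -20528 - ((3 - 79) - 10578)/107535/8 = -20528 - (-76 - 10578)*8/107535 = -20528 - (-10654)*8/107535 = -20528 - 1*(-85232/107535) = -20528 + 85232/107535 = -2207393248/107535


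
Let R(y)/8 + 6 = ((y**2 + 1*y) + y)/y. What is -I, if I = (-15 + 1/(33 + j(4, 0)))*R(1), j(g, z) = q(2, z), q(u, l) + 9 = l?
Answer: -359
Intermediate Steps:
q(u, l) = -9 + l
j(g, z) = -9 + z
R(y) = -48 + 8*(y**2 + 2*y)/y (R(y) = -48 + 8*(((y**2 + 1*y) + y)/y) = -48 + 8*(((y**2 + y) + y)/y) = -48 + 8*(((y + y**2) + y)/y) = -48 + 8*((y**2 + 2*y)/y) = -48 + 8*(y**2 + 2*y)/y)
I = 359 (I = (-15 + 1/(33 + (-9 + 0)))*(-32 + 8*1) = (-15 + 1/(33 - 9))*(-32 + 8) = (-15 + 1/24)*(-24) = -359/24*(-24) = 359)
-I = -1*359 = -359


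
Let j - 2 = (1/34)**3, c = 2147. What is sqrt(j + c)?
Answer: sqrt(2871786098)/1156 ≈ 46.357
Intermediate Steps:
j = 78609/39304 (j = 2 + (1/34)**3 = 2 + 1/39304 = 78609/39304 ≈ 2.0000)
sqrt(j + c) = sqrt(78609/39304 + 2147) = sqrt(84464297/39304) = sqrt(2871786098)/1156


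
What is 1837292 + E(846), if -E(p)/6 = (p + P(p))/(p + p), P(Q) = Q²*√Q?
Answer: 1837289 - 7614*√94 ≈ 1.7635e+6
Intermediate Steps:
P(Q) = Q^(5/2)
E(p) = -3*(p + p^(5/2))/p (E(p) = -6*(p + p^(5/2))/(p + p) = -6*(p + p^(5/2))/(2*p) = -6*(p + p^(5/2))*1/(2*p) = -3*(p + p^(5/2))/p)
1837292 + E(846) = 1837292 + (-3 - 7614*√94) = 1837289 - 7614*√94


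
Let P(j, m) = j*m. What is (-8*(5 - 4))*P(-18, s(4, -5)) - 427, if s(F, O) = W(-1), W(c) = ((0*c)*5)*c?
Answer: -427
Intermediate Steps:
W(c) = 0 (W(c) = (0*5)*c = 0*c = 0)
s(F, O) = 0
(-8*(5 - 4))*P(-18, s(4, -5)) - 427 = (-8*(5 - 4))*(-18*0) - 427 = -8*1*0 - 427 = -8*0 - 427 = 0 - 427 = -427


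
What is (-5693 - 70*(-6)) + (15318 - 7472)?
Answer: 2573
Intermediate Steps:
(-5693 - 70*(-6)) + (15318 - 7472) = (-5693 + 420) + 7846 = -5273 + 7846 = 2573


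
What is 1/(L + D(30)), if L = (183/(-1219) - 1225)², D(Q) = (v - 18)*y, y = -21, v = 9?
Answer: 1485961/2230697644393 ≈ 6.6614e-7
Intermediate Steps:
D(Q) = 189 (D(Q) = (9 - 18)*(-21) = -9*(-21) = 189)
L = 2230416797764/1485961 (L = (183*(-1/1219) - 1225)² = (-183/1219 - 1225)² = (-1493458/1219)² = 2230416797764/1485961 ≈ 1.5010e+6)
1/(L + D(30)) = 1/(2230416797764/1485961 + 189) = 1/(2230697644393/1485961) = 1485961/2230697644393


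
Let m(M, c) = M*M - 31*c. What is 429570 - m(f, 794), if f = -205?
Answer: 412159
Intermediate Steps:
m(M, c) = M**2 - 31*c
429570 - m(f, 794) = 429570 - ((-205)**2 - 31*794) = 429570 - (42025 - 24614) = 429570 - 1*17411 = 429570 - 17411 = 412159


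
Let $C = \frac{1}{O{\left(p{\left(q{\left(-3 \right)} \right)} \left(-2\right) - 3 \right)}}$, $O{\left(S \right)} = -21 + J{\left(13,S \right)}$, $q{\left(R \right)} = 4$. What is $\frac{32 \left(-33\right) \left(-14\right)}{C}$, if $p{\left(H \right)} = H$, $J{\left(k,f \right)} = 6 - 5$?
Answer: $-295680$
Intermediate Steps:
$J{\left(k,f \right)} = 1$
$O{\left(S \right)} = -20$ ($O{\left(S \right)} = -21 + 1 = -20$)
$C = - \frac{1}{20}$ ($C = \frac{1}{-20} = - \frac{1}{20} \approx -0.05$)
$\frac{32 \left(-33\right) \left(-14\right)}{C} = \frac{32 \left(-33\right) \left(-14\right)}{- \frac{1}{20}} = \left(-1056\right) \left(-14\right) \left(-20\right) = 14784 \left(-20\right) = -295680$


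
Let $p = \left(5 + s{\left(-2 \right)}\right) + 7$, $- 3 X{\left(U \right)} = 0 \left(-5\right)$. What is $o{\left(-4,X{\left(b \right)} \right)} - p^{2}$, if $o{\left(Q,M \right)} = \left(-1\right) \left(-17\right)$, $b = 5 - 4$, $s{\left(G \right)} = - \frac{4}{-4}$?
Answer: $-152$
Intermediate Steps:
$s{\left(G \right)} = 1$ ($s{\left(G \right)} = \left(-4\right) \left(- \frac{1}{4}\right) = 1$)
$b = 1$ ($b = 5 - 4 = 1$)
$X{\left(U \right)} = 0$ ($X{\left(U \right)} = - \frac{0 \left(-5\right)}{3} = \left(- \frac{1}{3}\right) 0 = 0$)
$o{\left(Q,M \right)} = 17$
$p = 13$ ($p = \left(5 + 1\right) + 7 = 6 + 7 = 13$)
$o{\left(-4,X{\left(b \right)} \right)} - p^{2} = 17 - 13^{2} = 17 - 169 = -152$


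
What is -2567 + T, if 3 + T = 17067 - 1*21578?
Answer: -7081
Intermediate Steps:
T = -4514 (T = -3 + (17067 - 1*21578) = -3 + (17067 - 21578) = -3 - 4511 = -4514)
-2567 + T = -2567 - 4514 = -7081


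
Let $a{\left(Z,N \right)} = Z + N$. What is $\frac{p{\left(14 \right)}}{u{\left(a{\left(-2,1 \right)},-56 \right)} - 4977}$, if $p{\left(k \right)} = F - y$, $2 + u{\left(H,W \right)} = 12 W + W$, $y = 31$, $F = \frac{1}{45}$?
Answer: $\frac{1394}{256815} \approx 0.005428$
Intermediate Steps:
$F = \frac{1}{45} \approx 0.022222$
$a{\left(Z,N \right)} = N + Z$
$u{\left(H,W \right)} = -2 + 13 W$ ($u{\left(H,W \right)} = -2 + \left(12 W + W\right) = -2 + 13 W$)
$p{\left(k \right)} = - \frac{1394}{45}$ ($p{\left(k \right)} = \frac{1}{45} - 31 = - \frac{1394}{45}$)
$\frac{p{\left(14 \right)}}{u{\left(a{\left(-2,1 \right)},-56 \right)} - 4977} = - \frac{1394}{45 \left(\left(-2 + 13 \left(-56\right)\right) - 4977\right)} = - \frac{1394}{45 \left(\left(-2 - 728\right) - 4977\right)} = - \frac{1394}{45 \left(-730 - 4977\right)} = - \frac{1394}{45 \left(-5707\right)} = \left(- \frac{1394}{45}\right) \left(- \frac{1}{5707}\right) = \frac{1394}{256815}$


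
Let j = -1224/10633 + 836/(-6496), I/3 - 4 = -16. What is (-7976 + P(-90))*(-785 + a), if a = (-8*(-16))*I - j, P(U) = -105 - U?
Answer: 106305495375279/2466856 ≈ 4.3094e+7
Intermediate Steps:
I = -36 (I = 12 + 3*(-16) = 12 - 48 = -36)
j = -601439/2466856 (j = -1224*1/10633 + 836*(-1/6496) = -1224/10633 - 209/1624 = -601439/2466856 ≈ -0.24381)
a = -11366671009/2466856 (a = -8*(-16)*(-36) - 1*(-601439/2466856) = 128*(-36) + 601439/2466856 = -4608 + 601439/2466856 = -11366671009/2466856 ≈ -4607.8)
(-7976 + P(-90))*(-785 + a) = (-7976 + (-105 - 1*(-90)))*(-785 - 11366671009/2466856) = (-7976 + (-105 + 90))*(-13303152969/2466856) = (-7976 - 15)*(-13303152969/2466856) = -7991*(-13303152969/2466856) = 106305495375279/2466856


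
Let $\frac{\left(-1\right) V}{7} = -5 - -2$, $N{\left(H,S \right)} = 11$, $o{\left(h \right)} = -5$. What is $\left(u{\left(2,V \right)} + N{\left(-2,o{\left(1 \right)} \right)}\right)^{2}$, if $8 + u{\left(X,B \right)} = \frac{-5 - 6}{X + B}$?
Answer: $\frac{3364}{529} \approx 6.3592$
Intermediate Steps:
$V = 21$ ($V = - 7 \left(-5 - -2\right) = - 7 \left(-5 + 2\right) = \left(-7\right) \left(-3\right) = 21$)
$u{\left(X,B \right)} = -8 - \frac{11}{B + X}$ ($u{\left(X,B \right)} = -8 + \frac{-5 - 6}{X + B} = -8 - \frac{11}{B + X}$)
$\left(u{\left(2,V \right)} + N{\left(-2,o{\left(1 \right)} \right)}\right)^{2} = \left(\frac{-11 - 168 - 16}{21 + 2} + 11\right)^{2} = \left(\frac{-11 - 168 - 16}{23} + 11\right)^{2} = \left(\frac{1}{23} \left(-195\right) + 11\right)^{2} = \left(- \frac{195}{23} + 11\right)^{2} = \left(\frac{58}{23}\right)^{2} = \frac{3364}{529}$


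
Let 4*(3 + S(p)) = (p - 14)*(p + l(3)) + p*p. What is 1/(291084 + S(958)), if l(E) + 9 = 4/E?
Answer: 3/2234402 ≈ 1.3426e-6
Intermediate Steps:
l(E) = -9 + 4/E
S(p) = -3 + p**2/4 + (-14 + p)*(-23/3 + p)/4 (S(p) = -3 + ((p - 14)*(p + (-9 + 4/3)) + p*p)/4 = -3 + ((-14 + p)*(p + (-9 + 4*(1/3))) + p**2)/4 = -3 + ((-14 + p)*(p + (-9 + 4/3)) + p**2)/4 = -3 + ((-14 + p)*(p - 23/3) + p**2)/4 = -3 + ((-14 + p)*(-23/3 + p) + p**2)/4 = -3 + (p**2 + (-14 + p)*(-23/3 + p))/4 = -3 + (p**2/4 + (-14 + p)*(-23/3 + p)/4) = -3 + p**2/4 + (-14 + p)*(-23/3 + p)/4)
1/(291084 + S(958)) = 1/(291084 + (143/6 + (1/2)*958**2 - 65/12*958)) = 1/(291084 + (143/6 + (1/2)*917764 - 31135/6)) = 1/(291084 + (143/6 + 458882 - 31135/6)) = 1/(291084 + 1361150/3) = 1/(2234402/3) = 3/2234402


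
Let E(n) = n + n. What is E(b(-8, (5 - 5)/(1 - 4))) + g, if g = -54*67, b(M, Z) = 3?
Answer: -3612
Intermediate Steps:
g = -3618
E(n) = 2*n
E(b(-8, (5 - 5)/(1 - 4))) + g = 2*3 - 3618 = 6 - 3618 = -3612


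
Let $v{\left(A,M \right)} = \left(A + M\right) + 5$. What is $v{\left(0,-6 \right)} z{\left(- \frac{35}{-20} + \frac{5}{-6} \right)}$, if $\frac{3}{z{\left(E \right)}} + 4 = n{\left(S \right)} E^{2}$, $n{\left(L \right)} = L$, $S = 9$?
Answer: $- \frac{16}{19} \approx -0.8421$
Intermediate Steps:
$v{\left(A,M \right)} = 5 + A + M$
$z{\left(E \right)} = \frac{3}{-4 + 9 E^{2}}$
$v{\left(0,-6 \right)} z{\left(- \frac{35}{-20} + \frac{5}{-6} \right)} = \left(5 + 0 - 6\right) \frac{3}{-4 + 9 \left(- \frac{35}{-20} + \frac{5}{-6}\right)^{2}} = - \frac{3}{-4 + 9 \left(\left(-35\right) \left(- \frac{1}{20}\right) + 5 \left(- \frac{1}{6}\right)\right)^{2}} = - \frac{3}{-4 + 9 \left(\frac{7}{4} - \frac{5}{6}\right)^{2}} = - \frac{3}{-4 + 9 \left(\frac{11}{12}\right)^{2}} = - \frac{3}{-4 + 9 \cdot \frac{121}{144}} = - \frac{3}{-4 + \frac{121}{16}} = - \frac{3}{\frac{57}{16}} = - \frac{3 \cdot 16}{57} = \left(-1\right) \frac{16}{19} = - \frac{16}{19}$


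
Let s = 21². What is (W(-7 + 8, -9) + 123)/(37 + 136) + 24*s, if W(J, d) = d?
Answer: 1831146/173 ≈ 10585.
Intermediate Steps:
s = 441
(W(-7 + 8, -9) + 123)/(37 + 136) + 24*s = (-9 + 123)/(37 + 136) + 24*441 = 114/173 + 10584 = 1831146/173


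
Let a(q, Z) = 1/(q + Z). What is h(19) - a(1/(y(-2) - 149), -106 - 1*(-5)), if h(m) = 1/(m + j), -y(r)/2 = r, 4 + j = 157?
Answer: 19793/1259556 ≈ 0.015714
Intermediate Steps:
j = 153 (j = -4 + 157 = 153)
y(r) = -2*r
h(m) = 1/(153 + m) (h(m) = 1/(m + 153) = 1/(153 + m))
a(q, Z) = 1/(Z + q)
h(19) - a(1/(y(-2) - 149), -106 - 1*(-5)) = 1/(153 + 19) - 1/((-106 - 1*(-5)) + 1/(-2*(-2) - 149)) = 1/172 - 1/((-106 + 5) + 1/(4 - 149)) = 1/172 - 1/(-101 + 1/(-145)) = 1/172 - 1/(-101 - 1/145) = 1/172 - 1/(-14646/145) = 1/172 - 1*(-145/14646) = 1/172 + 145/14646 = 19793/1259556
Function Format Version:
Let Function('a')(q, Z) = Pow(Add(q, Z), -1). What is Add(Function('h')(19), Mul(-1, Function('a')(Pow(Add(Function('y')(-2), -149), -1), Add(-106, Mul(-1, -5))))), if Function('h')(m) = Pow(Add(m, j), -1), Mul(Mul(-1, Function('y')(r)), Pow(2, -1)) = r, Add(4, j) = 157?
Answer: Rational(19793, 1259556) ≈ 0.015714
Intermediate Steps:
j = 153 (j = Add(-4, 157) = 153)
Function('y')(r) = Mul(-2, r)
Function('h')(m) = Pow(Add(153, m), -1) (Function('h')(m) = Pow(Add(m, 153), -1) = Pow(Add(153, m), -1))
Function('a')(q, Z) = Pow(Add(Z, q), -1)
Add(Function('h')(19), Mul(-1, Function('a')(Pow(Add(Function('y')(-2), -149), -1), Add(-106, Mul(-1, -5))))) = Add(Pow(Add(153, 19), -1), Mul(-1, Pow(Add(Add(-106, Mul(-1, -5)), Pow(Add(Mul(-2, -2), -149), -1)), -1))) = Add(Pow(172, -1), Mul(-1, Pow(Add(Add(-106, 5), Pow(Add(4, -149), -1)), -1))) = Add(Rational(1, 172), Mul(-1, Pow(Add(-101, Pow(-145, -1)), -1))) = Add(Rational(1, 172), Mul(-1, Pow(Add(-101, Rational(-1, 145)), -1))) = Add(Rational(1, 172), Mul(-1, Pow(Rational(-14646, 145), -1))) = Add(Rational(1, 172), Mul(-1, Rational(-145, 14646))) = Add(Rational(1, 172), Rational(145, 14646)) = Rational(19793, 1259556)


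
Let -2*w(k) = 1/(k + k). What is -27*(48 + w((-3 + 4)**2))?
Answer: -5157/4 ≈ -1289.3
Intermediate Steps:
w(k) = -1/(4*k) (w(k) = -1/(2*(k + k)) = -1/(2*k)/2 = -1/(4*k))
-27*(48 + w((-3 + 4)**2)) = -27*(48 - 1/(4*(-3 + 4)**2)) = -27*(48 - 1/(4*(1**2))) = -27*(48 - 1/4/1) = -27*(48 - 1/4*1) = -27*(48 - 1/4) = -27*191/4 = -5157/4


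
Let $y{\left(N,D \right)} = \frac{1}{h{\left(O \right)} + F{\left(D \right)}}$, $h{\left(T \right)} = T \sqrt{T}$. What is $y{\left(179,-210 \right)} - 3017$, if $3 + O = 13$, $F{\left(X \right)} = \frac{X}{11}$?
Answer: $- \frac{23200499}{7690} + \frac{121 \sqrt{10}}{7690} \approx -3016.9$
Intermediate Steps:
$F{\left(X \right)} = \frac{X}{11}$ ($F{\left(X \right)} = X \frac{1}{11} = \frac{X}{11}$)
$O = 10$ ($O = -3 + 13 = 10$)
$h{\left(T \right)} = T^{\frac{3}{2}}$
$y{\left(N,D \right)} = \frac{1}{10 \sqrt{10} + \frac{D}{11}}$ ($y{\left(N,D \right)} = \frac{1}{10^{\frac{3}{2}} + \frac{D}{11}} = \frac{1}{10 \sqrt{10} + \frac{D}{11}}$)
$y{\left(179,-210 \right)} - 3017 = \frac{11}{-210 + 110 \sqrt{10}} - 3017 = -3017 + \frac{11}{-210 + 110 \sqrt{10}}$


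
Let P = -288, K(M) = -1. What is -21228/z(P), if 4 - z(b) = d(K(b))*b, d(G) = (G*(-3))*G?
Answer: 5307/215 ≈ 24.684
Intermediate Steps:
d(G) = -3*G² (d(G) = (-3*G)*G = -3*G²)
z(b) = 4 + 3*b (z(b) = 4 - (-3*(-1)²)*b = 4 - (-3*1)*b = 4 - (-3)*b = 4 + 3*b)
-21228/z(P) = -21228/(4 + 3*(-288)) = -21228/(4 - 864) = -21228/(-860) = -21228*(-1/860) = 5307/215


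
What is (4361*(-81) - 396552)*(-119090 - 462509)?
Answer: 436078859007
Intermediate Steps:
(4361*(-81) - 396552)*(-119090 - 462509) = (-353241 - 396552)*(-581599) = -749793*(-581599) = 436078859007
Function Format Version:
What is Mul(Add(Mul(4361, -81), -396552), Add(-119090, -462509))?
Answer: 436078859007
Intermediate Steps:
Mul(Add(Mul(4361, -81), -396552), Add(-119090, -462509)) = Mul(Add(-353241, -396552), -581599) = Mul(-749793, -581599) = 436078859007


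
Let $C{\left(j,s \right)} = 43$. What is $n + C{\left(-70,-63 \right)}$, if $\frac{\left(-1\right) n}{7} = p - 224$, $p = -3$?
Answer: $1632$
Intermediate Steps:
$n = 1589$ ($n = - 7 \left(-3 - 224\right) = \left(-7\right) \left(-227\right) = 1589$)
$n + C{\left(-70,-63 \right)} = 1589 + 43 = 1632$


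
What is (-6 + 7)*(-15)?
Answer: -15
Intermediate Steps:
(-6 + 7)*(-15) = 1*(-15) = -15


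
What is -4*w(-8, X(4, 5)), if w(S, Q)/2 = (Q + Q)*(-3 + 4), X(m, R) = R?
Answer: -80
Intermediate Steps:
w(S, Q) = 4*Q (w(S, Q) = 2*((Q + Q)*(-3 + 4)) = 2*((2*Q)*1) = 2*(2*Q) = 4*Q)
-4*w(-8, X(4, 5)) = -16*5 = -4*20 = -80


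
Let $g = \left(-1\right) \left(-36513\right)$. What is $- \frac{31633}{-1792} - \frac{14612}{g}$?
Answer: $\frac{161261575}{9347328} \approx 17.252$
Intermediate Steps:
$g = 36513$
$- \frac{31633}{-1792} - \frac{14612}{g} = - \frac{31633}{-1792} - \frac{14612}{36513} = \left(-31633\right) \left(- \frac{1}{1792}\right) - \frac{14612}{36513} = \frac{4519}{256} - \frac{14612}{36513} = \frac{161261575}{9347328}$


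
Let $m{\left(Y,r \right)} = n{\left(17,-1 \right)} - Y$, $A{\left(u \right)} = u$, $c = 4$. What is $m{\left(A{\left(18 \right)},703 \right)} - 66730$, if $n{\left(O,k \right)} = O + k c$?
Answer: $-66735$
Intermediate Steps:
$n{\left(O,k \right)} = O + 4 k$ ($n{\left(O,k \right)} = O + k 4 = O + 4 k$)
$m{\left(Y,r \right)} = 13 - Y$ ($m{\left(Y,r \right)} = \left(17 + 4 \left(-1\right)\right) - Y = \left(17 - 4\right) - Y = 13 - Y$)
$m{\left(A{\left(18 \right)},703 \right)} - 66730 = \left(13 - 18\right) - 66730 = -5 - 66730 = -66735$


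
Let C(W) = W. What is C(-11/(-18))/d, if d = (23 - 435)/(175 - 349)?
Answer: 319/1236 ≈ 0.25809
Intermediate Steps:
d = 206/87 (d = -412/(-174) = -412*(-1/174) = 206/87 ≈ 2.3678)
C(-11/(-18))/d = (-11/(-18))/(206/87) = -11*(-1/18)*(87/206) = (11/18)*(87/206) = 319/1236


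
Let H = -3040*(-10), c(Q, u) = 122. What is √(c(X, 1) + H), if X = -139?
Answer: √30522 ≈ 174.71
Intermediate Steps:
H = 30400
√(c(X, 1) + H) = √(122 + 30400) = √30522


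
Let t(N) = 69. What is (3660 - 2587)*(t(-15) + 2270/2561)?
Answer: 192044467/2561 ≈ 74988.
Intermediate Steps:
(3660 - 2587)*(t(-15) + 2270/2561) = (3660 - 2587)*(69 + 2270/2561) = 1073*(69 + 2270*(1/2561)) = 1073*(69 + 2270/2561) = 1073*(178979/2561) = 192044467/2561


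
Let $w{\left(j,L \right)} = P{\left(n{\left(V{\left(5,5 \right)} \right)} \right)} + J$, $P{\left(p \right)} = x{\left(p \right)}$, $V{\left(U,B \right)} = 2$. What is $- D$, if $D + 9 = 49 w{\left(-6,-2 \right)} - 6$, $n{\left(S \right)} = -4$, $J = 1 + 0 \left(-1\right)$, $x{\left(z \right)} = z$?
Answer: $162$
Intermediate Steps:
$J = 1$ ($J = 1 + 0 = 1$)
$P{\left(p \right)} = p$
$w{\left(j,L \right)} = -3$ ($w{\left(j,L \right)} = -4 + 1 = -3$)
$D = -162$ ($D = -9 + \left(49 \left(-3\right) - 6\right) = -9 - 153 = -162$)
$- D = \left(-1\right) \left(-162\right) = 162$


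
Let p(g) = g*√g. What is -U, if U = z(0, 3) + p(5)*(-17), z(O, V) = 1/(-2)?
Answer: ½ + 85*√5 ≈ 190.57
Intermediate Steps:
z(O, V) = -½
p(g) = g^(3/2)
U = -½ - 85*√5 (U = -½ + 5^(3/2)*(-17) = -½ + (5*√5)*(-17) = -½ - 85*√5 ≈ -190.57)
-U = -(-½ - 85*√5) = ½ + 85*√5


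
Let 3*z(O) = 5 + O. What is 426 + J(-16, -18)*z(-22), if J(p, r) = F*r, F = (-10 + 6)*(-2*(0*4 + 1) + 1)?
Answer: 834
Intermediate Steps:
z(O) = 5/3 + O/3 (z(O) = (5 + O)/3 = 5/3 + O/3)
F = 4 (F = -4*(-2*(0 + 1) + 1) = -4*(-2*1 + 1) = -4*(-2 + 1) = -4*(-1) = 4)
J(p, r) = 4*r
426 + J(-16, -18)*z(-22) = 426 + (4*(-18))*(5/3 + (⅓)*(-22)) = 426 - 72*(5/3 - 22/3) = 426 - 72*(-17/3) = 426 + 408 = 834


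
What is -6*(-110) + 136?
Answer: 796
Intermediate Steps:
-6*(-110) + 136 = 660 + 136 = 796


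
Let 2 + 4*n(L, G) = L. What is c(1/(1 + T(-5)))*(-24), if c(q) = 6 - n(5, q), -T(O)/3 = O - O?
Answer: -126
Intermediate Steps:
n(L, G) = -1/2 + L/4
T(O) = 0 (T(O) = -3*(O - O) = -3*0 = 0)
c(q) = 21/4 (c(q) = 6 - (-1/2 + (1/4)*5) = 6 - (-1/2 + 5/4) = 6 - 1*3/4 = 6 - 3/4 = 21/4)
c(1/(1 + T(-5)))*(-24) = (21/4)*(-24) = -126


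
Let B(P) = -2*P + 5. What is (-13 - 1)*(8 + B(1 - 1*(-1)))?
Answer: -126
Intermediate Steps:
B(P) = 5 - 2*P
(-13 - 1)*(8 + B(1 - 1*(-1))) = (-13 - 1)*(8 + (5 - 2*(1 - 1*(-1)))) = -14*(8 + (5 - 2*(1 + 1))) = -14*(8 + (5 - 2*2)) = -14*(8 + (5 - 4)) = -14*(8 + 1) = -14*9 = -126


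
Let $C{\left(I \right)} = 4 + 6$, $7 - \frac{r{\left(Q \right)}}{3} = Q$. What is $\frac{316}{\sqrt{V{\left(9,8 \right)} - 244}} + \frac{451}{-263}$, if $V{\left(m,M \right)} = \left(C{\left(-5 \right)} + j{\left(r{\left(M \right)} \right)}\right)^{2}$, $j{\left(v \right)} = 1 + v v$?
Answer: $- \frac{451}{263} + \frac{158 \sqrt{39}}{39} \approx 23.585$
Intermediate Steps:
$r{\left(Q \right)} = 21 - 3 Q$
$C{\left(I \right)} = 10$
$j{\left(v \right)} = 1 + v^{2}$
$V{\left(m,M \right)} = \left(11 + \left(21 - 3 M\right)^{2}\right)^{2}$ ($V{\left(m,M \right)} = \left(10 + \left(1 + \left(21 - 3 M\right)^{2}\right)\right)^{2} = \left(11 + \left(21 - 3 M\right)^{2}\right)^{2}$)
$\frac{316}{\sqrt{V{\left(9,8 \right)} - 244}} + \frac{451}{-263} = \frac{316}{\sqrt{\left(11 + 9 \left(-7 + 8\right)^{2}\right)^{2} - 244}} + \frac{451}{-263} = \frac{316}{\sqrt{\left(11 + 9 \cdot 1^{2}\right)^{2} - 244}} + 451 \left(- \frac{1}{263}\right) = \frac{316}{\sqrt{\left(11 + 9 \cdot 1\right)^{2} - 244}} - \frac{451}{263} = \frac{316}{\sqrt{\left(11 + 9\right)^{2} - 244}} - \frac{451}{263} = \frac{316}{\sqrt{20^{2} - 244}} - \frac{451}{263} = \frac{316}{\sqrt{400 - 244}} - \frac{451}{263} = \frac{316}{\sqrt{156}} - \frac{451}{263} = \frac{316}{2 \sqrt{39}} - \frac{451}{263} = 316 \frac{\sqrt{39}}{78} - \frac{451}{263} = \frac{158 \sqrt{39}}{39} - \frac{451}{263} = - \frac{451}{263} + \frac{158 \sqrt{39}}{39}$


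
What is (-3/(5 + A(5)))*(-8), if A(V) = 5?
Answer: 12/5 ≈ 2.4000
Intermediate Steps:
(-3/(5 + A(5)))*(-8) = (-3/(5 + 5))*(-8) = (-3/10)*(-8) = ((1/10)*(-3))*(-8) = -3/10*(-8) = 12/5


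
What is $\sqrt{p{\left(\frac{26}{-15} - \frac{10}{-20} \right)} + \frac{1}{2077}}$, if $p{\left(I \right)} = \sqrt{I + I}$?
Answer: $\frac{\sqrt{467325 + 64708935 i \sqrt{555}}}{31155} \approx 0.8863 + 0.88603 i$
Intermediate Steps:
$p{\left(I \right)} = \sqrt{2} \sqrt{I}$ ($p{\left(I \right)} = \sqrt{2 I} = \sqrt{2} \sqrt{I}$)
$\sqrt{p{\left(\frac{26}{-15} - \frac{10}{-20} \right)} + \frac{1}{2077}} = \sqrt{\sqrt{2} \sqrt{\frac{26}{-15} - \frac{10}{-20}} + \frac{1}{2077}} = \sqrt{\sqrt{2} \sqrt{26 \left(- \frac{1}{15}\right) - - \frac{1}{2}} + \frac{1}{2077}} = \sqrt{\sqrt{2} \sqrt{- \frac{26}{15} + \frac{1}{2}} + \frac{1}{2077}} = \sqrt{\sqrt{2} \sqrt{- \frac{37}{30}} + \frac{1}{2077}} = \sqrt{\sqrt{2} \frac{i \sqrt{1110}}{30} + \frac{1}{2077}} = \sqrt{\frac{i \sqrt{555}}{15} + \frac{1}{2077}} = \sqrt{\frac{1}{2077} + \frac{i \sqrt{555}}{15}}$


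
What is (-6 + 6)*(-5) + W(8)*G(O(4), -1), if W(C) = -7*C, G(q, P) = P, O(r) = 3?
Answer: 56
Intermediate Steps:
(-6 + 6)*(-5) + W(8)*G(O(4), -1) = (-6 + 6)*(-5) - 7*8*(-1) = 0*(-5) - 56*(-1) = 0 + 56 = 56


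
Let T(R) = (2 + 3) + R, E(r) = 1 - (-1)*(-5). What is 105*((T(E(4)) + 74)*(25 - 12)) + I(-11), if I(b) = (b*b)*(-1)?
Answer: 102254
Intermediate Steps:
I(b) = -b² (I(b) = b²*(-1) = -b²)
E(r) = -4 (E(r) = 1 - 1*5 = 1 - 5 = -4)
T(R) = 5 + R
105*((T(E(4)) + 74)*(25 - 12)) + I(-11) = 105*(((5 - 4) + 74)*(25 - 12)) - 1*(-11)² = 105*((1 + 74)*13) - 1*121 = 105*(75*13) - 121 = 105*975 - 121 = 102375 - 121 = 102254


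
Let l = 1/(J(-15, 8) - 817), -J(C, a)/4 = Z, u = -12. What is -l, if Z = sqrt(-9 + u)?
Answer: 817/667825 - 4*I*sqrt(21)/667825 ≈ 0.0012234 - 2.7448e-5*I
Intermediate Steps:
Z = I*sqrt(21) (Z = sqrt(-9 - 12) = sqrt(-21) = I*sqrt(21) ≈ 4.5826*I)
J(C, a) = -4*I*sqrt(21)
l = 1/(-817 - 4*I*sqrt(21)) (l = 1/(-4*I*sqrt(21) - 817) = 1/(-817 - 4*I*sqrt(21)) ≈ -0.0012234 + 2.745e-5*I)
-l = -I/(-817*I + 4*sqrt(21))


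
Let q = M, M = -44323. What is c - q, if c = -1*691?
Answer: 43632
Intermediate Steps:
c = -691
q = -44323
c - q = -691 - 1*(-44323) = -691 + 44323 = 43632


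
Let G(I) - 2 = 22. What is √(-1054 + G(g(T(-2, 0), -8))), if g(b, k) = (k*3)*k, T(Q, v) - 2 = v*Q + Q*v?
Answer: I*√1030 ≈ 32.094*I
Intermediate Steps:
T(Q, v) = 2 + 2*Q*v (T(Q, v) = 2 + (v*Q + Q*v) = 2 + (Q*v + Q*v) = 2 + 2*Q*v)
g(b, k) = 3*k² (g(b, k) = (3*k)*k = 3*k²)
G(I) = 24 (G(I) = 2 + 22 = 24)
√(-1054 + G(g(T(-2, 0), -8))) = √(-1054 + 24) = √(-1030) = I*√1030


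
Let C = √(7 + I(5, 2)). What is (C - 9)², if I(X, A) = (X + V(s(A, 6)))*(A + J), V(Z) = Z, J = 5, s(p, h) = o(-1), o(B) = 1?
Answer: 4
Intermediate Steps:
s(p, h) = 1
I(X, A) = (1 + X)*(5 + A) (I(X, A) = (X + 1)*(A + 5) = (1 + X)*(5 + A))
C = 7 (C = √(7 + (5 + 2 + 5*5 + 2*5)) = √(7 + (5 + 2 + 25 + 10)) = √(7 + 42) = √49 = 7)
(C - 9)² = (7 - 9)² = (-2)² = 4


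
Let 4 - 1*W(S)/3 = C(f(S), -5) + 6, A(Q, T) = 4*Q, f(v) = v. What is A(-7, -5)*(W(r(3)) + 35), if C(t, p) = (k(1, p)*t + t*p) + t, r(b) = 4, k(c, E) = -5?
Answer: -3836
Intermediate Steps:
C(t, p) = -4*t + p*t (C(t, p) = (-5*t + t*p) + t = (-5*t + p*t) + t = -4*t + p*t)
W(S) = -6 + 27*S (W(S) = 12 - 3*(S*(-4 - 5) + 6) = 12 - 3*(S*(-9) + 6) = 12 - 3*(-9*S + 6) = 12 - 3*(6 - 9*S) = 12 + (-18 + 27*S) = -6 + 27*S)
A(-7, -5)*(W(r(3)) + 35) = (4*(-7))*((-6 + 27*4) + 35) = -28*((-6 + 108) + 35) = -28*(102 + 35) = -28*137 = -3836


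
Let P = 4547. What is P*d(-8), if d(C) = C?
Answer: -36376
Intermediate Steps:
P*d(-8) = 4547*(-8) = -36376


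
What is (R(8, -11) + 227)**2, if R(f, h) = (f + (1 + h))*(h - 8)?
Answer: 70225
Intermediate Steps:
R(f, h) = (-8 + h)*(1 + f + h) (R(f, h) = (1 + f + h)*(-8 + h) = (-8 + h)*(1 + f + h))
(R(8, -11) + 227)**2 = ((-8 + (-11)**2 - 8*8 - 7*(-11) + 8*(-11)) + 227)**2 = ((-8 + 121 - 64 + 77 - 88) + 227)**2 = (38 + 227)**2 = 265**2 = 70225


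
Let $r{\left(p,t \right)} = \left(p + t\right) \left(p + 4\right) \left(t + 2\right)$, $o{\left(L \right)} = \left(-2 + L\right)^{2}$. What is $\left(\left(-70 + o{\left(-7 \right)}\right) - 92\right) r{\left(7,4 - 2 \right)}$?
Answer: $-32076$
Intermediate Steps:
$r{\left(p,t \right)} = \left(2 + t\right) \left(4 + p\right) \left(p + t\right)$ ($r{\left(p,t \right)} = \left(p + t\right) \left(4 + p\right) \left(2 + t\right) = \left(p + t\right) \left(2 + t\right) \left(4 + p\right) = \left(2 + t\right) \left(4 + p\right) \left(p + t\right)$)
$\left(\left(-70 + o{\left(-7 \right)}\right) - 92\right) r{\left(7,4 - 2 \right)} = \left(\left(-70 + \left(-2 - 7\right)^{2}\right) - 92\right) \left(2 \cdot 7^{2} + 4 \left(4 - 2\right)^{2} + 8 \cdot 7 + 8 \left(4 - 2\right) + 7 \left(4 - 2\right)^{2} + \left(4 - 2\right) 7^{2} + 6 \cdot 7 \left(4 - 2\right)\right) = \left(\left(-70 + \left(-9\right)^{2}\right) - 92\right) \left(2 \cdot 49 + 4 \cdot 2^{2} + 56 + 8 \cdot 2 + 7 \cdot 2^{2} + 2 \cdot 49 + 6 \cdot 7 \cdot 2\right) = \left(\left(-70 + 81\right) - 92\right) \left(98 + 4 \cdot 4 + 56 + 16 + 7 \cdot 4 + 98 + 84\right) = \left(11 - 92\right) \left(98 + 16 + 56 + 16 + 28 + 98 + 84\right) = \left(-81\right) 396 = -32076$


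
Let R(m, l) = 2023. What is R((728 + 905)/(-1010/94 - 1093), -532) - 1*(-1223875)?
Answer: 1225898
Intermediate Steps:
R((728 + 905)/(-1010/94 - 1093), -532) - 1*(-1223875) = 2023 - 1*(-1223875) = 2023 + 1223875 = 1225898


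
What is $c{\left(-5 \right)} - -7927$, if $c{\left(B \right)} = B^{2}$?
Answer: $7952$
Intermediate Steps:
$c{\left(-5 \right)} - -7927 = \left(-5\right)^{2} - -7927 = 25 + 7927 = 7952$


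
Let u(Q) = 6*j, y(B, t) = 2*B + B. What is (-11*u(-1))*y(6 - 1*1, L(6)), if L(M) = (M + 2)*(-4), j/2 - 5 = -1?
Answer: -7920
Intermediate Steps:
j = 8 (j = 10 + 2*(-1) = 10 - 2 = 8)
L(M) = -8 - 4*M (L(M) = (2 + M)*(-4) = -8 - 4*M)
y(B, t) = 3*B
u(Q) = 48 (u(Q) = 6*8 = 48)
(-11*u(-1))*y(6 - 1*1, L(6)) = (-11*48)*(3*(6 - 1*1)) = -1584*(6 - 1) = -1584*5 = -528*15 = -7920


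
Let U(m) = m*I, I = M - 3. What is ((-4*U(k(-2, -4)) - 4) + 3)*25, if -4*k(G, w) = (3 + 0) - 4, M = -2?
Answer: 100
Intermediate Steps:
I = -5 (I = -2 - 3 = -5)
k(G, w) = 1/4 (k(G, w) = -((3 + 0) - 4)/4 = -(3 - 4)/4 = -1/4*(-1) = 1/4)
U(m) = -5*m (U(m) = m*(-5) = -5*m)
((-4*U(k(-2, -4)) - 4) + 3)*25 = ((-(-20)/4 - 4) + 3)*25 = ((-4*(-5/4) - 4) + 3)*25 = ((5 - 4) + 3)*25 = (1 + 3)*25 = 4*25 = 100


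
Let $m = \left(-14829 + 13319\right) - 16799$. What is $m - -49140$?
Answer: $30831$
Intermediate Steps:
$m = -18309$ ($m = -1510 - 16799 = -18309$)
$m - -49140 = -18309 - -49140 = -18309 + 49140 = 30831$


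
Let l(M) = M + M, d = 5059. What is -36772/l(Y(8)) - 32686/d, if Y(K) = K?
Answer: -46638131/20236 ≈ -2304.7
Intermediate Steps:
l(M) = 2*M
-36772/l(Y(8)) - 32686/d = -36772/(2*8) - 32686/5059 = -36772/16 - 32686*1/5059 = -36772*1/16 - 32686/5059 = -9193/4 - 32686/5059 = -46638131/20236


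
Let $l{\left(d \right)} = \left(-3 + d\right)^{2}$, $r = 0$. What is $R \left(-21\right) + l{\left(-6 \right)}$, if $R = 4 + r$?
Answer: $-3$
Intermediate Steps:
$R = 4$ ($R = 4 + 0 = 4$)
$R \left(-21\right) + l{\left(-6 \right)} = 4 \left(-21\right) + \left(-3 - 6\right)^{2} = -84 + \left(-9\right)^{2} = -84 + 81 = -3$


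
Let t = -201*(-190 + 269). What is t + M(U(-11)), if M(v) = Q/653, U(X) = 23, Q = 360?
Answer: -10368627/653 ≈ -15878.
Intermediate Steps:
M(v) = 360/653
t = -15879 (t = -201*79 = -15879)
t + M(U(-11)) = -15879 + 360/653 = -10368627/653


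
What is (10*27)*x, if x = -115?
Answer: -31050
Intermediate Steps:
(10*27)*x = (10*27)*(-115) = 270*(-115) = -31050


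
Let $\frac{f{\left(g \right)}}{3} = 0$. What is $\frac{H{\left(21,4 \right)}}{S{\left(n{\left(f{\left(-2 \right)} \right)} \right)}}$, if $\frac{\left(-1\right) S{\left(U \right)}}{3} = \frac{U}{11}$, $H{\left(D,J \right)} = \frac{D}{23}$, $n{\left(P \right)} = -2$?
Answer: $\frac{77}{46} \approx 1.6739$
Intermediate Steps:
$f{\left(g \right)} = 0$ ($f{\left(g \right)} = 3 \cdot 0 = 0$)
$H{\left(D,J \right)} = \frac{D}{23}$ ($H{\left(D,J \right)} = D \frac{1}{23} = \frac{D}{23}$)
$S{\left(U \right)} = - \frac{3 U}{11}$ ($S{\left(U \right)} = - 3 \frac{U}{11} = - \frac{3 U}{11}$)
$\frac{H{\left(21,4 \right)}}{S{\left(n{\left(f{\left(-2 \right)} \right)} \right)}} = \frac{\frac{1}{23} \cdot 21}{\left(- \frac{3}{11}\right) \left(-2\right)} = \frac{21}{23 \cdot \frac{6}{11}} = \frac{21}{23} \cdot \frac{11}{6} = \frac{77}{46}$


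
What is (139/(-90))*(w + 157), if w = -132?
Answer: -695/18 ≈ -38.611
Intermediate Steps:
(139/(-90))*(w + 157) = (139/(-90))*(-132 + 157) = (139*(-1/90))*25 = -139/90*25 = -695/18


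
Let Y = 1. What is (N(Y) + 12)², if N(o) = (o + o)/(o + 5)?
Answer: 1369/9 ≈ 152.11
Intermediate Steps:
N(o) = 2*o/(5 + o) (N(o) = (2*o)/(5 + o) = 2*o/(5 + o))
(N(Y) + 12)² = (2*1/(5 + 1) + 12)² = (2*1/6 + 12)² = (2*1*(⅙) + 12)² = (⅓ + 12)² = (37/3)² = 1369/9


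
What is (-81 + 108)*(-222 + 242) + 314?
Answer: 854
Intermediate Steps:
(-81 + 108)*(-222 + 242) + 314 = 27*20 + 314 = 540 + 314 = 854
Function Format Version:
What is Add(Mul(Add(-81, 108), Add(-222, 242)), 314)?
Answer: 854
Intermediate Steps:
Add(Mul(Add(-81, 108), Add(-222, 242)), 314) = Add(Mul(27, 20), 314) = Add(540, 314) = 854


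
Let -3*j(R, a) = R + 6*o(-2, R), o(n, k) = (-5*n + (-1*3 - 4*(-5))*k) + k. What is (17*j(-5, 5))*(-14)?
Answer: -115430/3 ≈ -38477.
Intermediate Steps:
o(n, k) = -5*n + 18*k (o(n, k) = (-5*n + (-3 + 20)*k) + k = (-5*n + 17*k) + k = -5*n + 18*k)
j(R, a) = -20 - 109*R/3 (j(R, a) = -(R + 6*(-5*(-2) + 18*R))/3 = -(R + 6*(10 + 18*R))/3 = -(R + (60 + 108*R))/3 = -(60 + 109*R)/3 = -20 - 109*R/3)
(17*j(-5, 5))*(-14) = (17*(-20 - 109/3*(-5)))*(-14) = (17*(-20 + 545/3))*(-14) = (17*(485/3))*(-14) = (8245/3)*(-14) = -115430/3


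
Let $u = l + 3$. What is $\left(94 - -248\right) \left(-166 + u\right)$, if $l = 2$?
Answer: $-55062$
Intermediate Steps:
$u = 5$ ($u = 2 + 3 = 5$)
$\left(94 - -248\right) \left(-166 + u\right) = \left(94 - -248\right) \left(-166 + 5\right) = \left(94 + 248\right) \left(-161\right) = 342 \left(-161\right) = -55062$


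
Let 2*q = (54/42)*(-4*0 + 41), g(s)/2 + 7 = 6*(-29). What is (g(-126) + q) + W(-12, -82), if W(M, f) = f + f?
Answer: -6995/14 ≈ -499.64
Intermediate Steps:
W(M, f) = 2*f
g(s) = -362 (g(s) = -14 + 2*(6*(-29)) = -14 + 2*(-174) = -14 - 348 = -362)
q = 369/14 (q = ((54/42)*(-4*0 + 41))/2 = ((54*(1/42))*(0 + 41))/2 = ((9/7)*41)/2 = (1/2)*(369/7) = 369/14 ≈ 26.357)
(g(-126) + q) + W(-12, -82) = (-362 + 369/14) + 2*(-82) = -4699/14 - 164 = -6995/14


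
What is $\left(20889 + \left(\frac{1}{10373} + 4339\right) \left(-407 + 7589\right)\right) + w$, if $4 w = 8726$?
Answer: $\frac{646979967665}{20746} \approx 3.1186 \cdot 10^{7}$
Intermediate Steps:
$w = \frac{4363}{2}$ ($w = \frac{1}{4} \cdot 8726 = \frac{4363}{2} \approx 2181.5$)
$\left(20889 + \left(\frac{1}{10373} + 4339\right) \left(-407 + 7589\right)\right) + w = \left(20889 + \left(\frac{1}{10373} + 4339\right) \left(-407 + 7589\right)\right) + \frac{4363}{2} = \left(20889 + \left(\frac{1}{10373} + 4339\right) 7182\right) + \frac{4363}{2} = \left(20889 + \frac{45008448}{10373} \cdot 7182\right) + \frac{4363}{2} = \left(20889 + \frac{323250673536}{10373}\right) + \frac{4363}{2} = \frac{323467355133}{10373} + \frac{4363}{2} = \frac{646979967665}{20746}$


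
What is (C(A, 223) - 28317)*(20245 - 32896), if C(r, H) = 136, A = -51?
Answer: 356517831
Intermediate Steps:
(C(A, 223) - 28317)*(20245 - 32896) = (136 - 28317)*(20245 - 32896) = -28181*(-12651) = 356517831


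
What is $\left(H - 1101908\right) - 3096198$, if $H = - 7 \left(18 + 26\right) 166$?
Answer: $-4249234$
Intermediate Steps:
$H = -51128$ ($H = \left(-7\right) 44 \cdot 166 = \left(-308\right) 166 = -51128$)
$\left(H - 1101908\right) - 3096198 = \left(-51128 - 1101908\right) - 3096198 = -1153036 - 3096198 = -4249234$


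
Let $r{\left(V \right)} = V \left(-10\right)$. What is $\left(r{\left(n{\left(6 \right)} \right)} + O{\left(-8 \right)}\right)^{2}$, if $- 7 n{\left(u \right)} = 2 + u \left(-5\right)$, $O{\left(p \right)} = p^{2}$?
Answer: $576$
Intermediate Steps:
$n{\left(u \right)} = - \frac{2}{7} + \frac{5 u}{7}$ ($n{\left(u \right)} = - \frac{2 + u \left(-5\right)}{7} = - \frac{2 - 5 u}{7} = - \frac{2}{7} + \frac{5 u}{7}$)
$r{\left(V \right)} = - 10 V$
$\left(r{\left(n{\left(6 \right)} \right)} + O{\left(-8 \right)}\right)^{2} = \left(- 10 \left(- \frac{2}{7} + \frac{5}{7} \cdot 6\right) + \left(-8\right)^{2}\right)^{2} = \left(- 10 \left(- \frac{2}{7} + \frac{30}{7}\right) + 64\right)^{2} = \left(\left(-10\right) 4 + 64\right)^{2} = \left(-40 + 64\right)^{2} = 24^{2} = 576$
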